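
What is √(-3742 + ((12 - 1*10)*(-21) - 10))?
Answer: I*√3794 ≈ 61.595*I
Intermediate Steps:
√(-3742 + ((12 - 1*10)*(-21) - 10)) = √(-3742 + ((12 - 10)*(-21) - 10)) = √(-3742 + (2*(-21) - 10)) = √(-3742 + (-42 - 10)) = √(-3742 - 52) = √(-3794) = I*√3794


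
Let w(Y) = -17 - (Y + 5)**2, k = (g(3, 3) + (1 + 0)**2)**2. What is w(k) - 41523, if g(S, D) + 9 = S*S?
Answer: -41576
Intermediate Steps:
g(S, D) = -9 + S**2 (g(S, D) = -9 + S*S = -9 + S**2)
k = 1 (k = ((-9 + 3**2) + (1 + 0)**2)**2 = ((-9 + 9) + 1**2)**2 = (0 + 1)**2 = 1**2 = 1)
w(Y) = -17 - (5 + Y)**2
w(k) - 41523 = (-17 - (5 + 1)**2) - 41523 = (-17 - 1*6**2) - 41523 = (-17 - 1*36) - 41523 = (-17 - 36) - 41523 = -53 - 41523 = -41576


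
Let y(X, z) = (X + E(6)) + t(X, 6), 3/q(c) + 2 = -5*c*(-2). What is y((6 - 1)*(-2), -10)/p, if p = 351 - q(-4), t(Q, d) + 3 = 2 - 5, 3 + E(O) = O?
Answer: -182/4915 ≈ -0.037030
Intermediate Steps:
E(O) = -3 + O
t(Q, d) = -6 (t(Q, d) = -3 + (2 - 5) = -3 - 3 = -6)
q(c) = 3/(-2 + 10*c) (q(c) = 3/(-2 - 5*c*(-2)) = 3/(-2 + 10*c))
y(X, z) = -3 + X (y(X, z) = (X + (-3 + 6)) - 6 = (X + 3) - 6 = (3 + X) - 6 = -3 + X)
p = 4915/14 (p = 351 - 3/(2*(-1 + 5*(-4))) = 351 - 3/(2*(-1 - 20)) = 351 - 3/(2*(-21)) = 351 - 3*(-1)/(2*21) = 351 - 1*(-1/14) = 351 + 1/14 = 4915/14 ≈ 351.07)
y((6 - 1)*(-2), -10)/p = (-3 + (6 - 1)*(-2))/(4915/14) = (-3 + 5*(-2))*(14/4915) = (-3 - 10)*(14/4915) = -13*14/4915 = -182/4915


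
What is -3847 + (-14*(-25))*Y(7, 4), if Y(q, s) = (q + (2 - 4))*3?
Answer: 1403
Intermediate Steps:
Y(q, s) = -6 + 3*q (Y(q, s) = (q - 2)*3 = (-2 + q)*3 = -6 + 3*q)
-3847 + (-14*(-25))*Y(7, 4) = -3847 + (-14*(-25))*(-6 + 3*7) = -3847 + 350*(-6 + 21) = -3847 + 350*15 = -3847 + 5250 = 1403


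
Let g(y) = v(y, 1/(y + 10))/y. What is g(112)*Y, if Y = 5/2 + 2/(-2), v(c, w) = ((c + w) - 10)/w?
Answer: 37335/224 ≈ 166.67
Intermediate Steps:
v(c, w) = (-10 + c + w)/w
g(y) = (10 + y)*(-10 + y + 1/(10 + y))/y (g(y) = ((-10 + y + 1/(y + 10))/(1/(y + 10)))/y = ((-10 + y + 1/(10 + y))/(1/(10 + y)))/y = ((10 + y)*(-10 + y + 1/(10 + y)))/y = (10 + y)*(-10 + y + 1/(10 + y))/y)
Y = 3/2 (Y = 5*(½) + 2*(-½) = 5/2 - 1 = 3/2 ≈ 1.5000)
g(112)*Y = (112 - 99/112)*(3/2) = (12445/112)*(3/2) = 37335/224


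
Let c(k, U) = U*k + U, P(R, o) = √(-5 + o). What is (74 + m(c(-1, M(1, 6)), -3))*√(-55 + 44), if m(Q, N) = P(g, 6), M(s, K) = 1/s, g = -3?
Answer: 75*I*√11 ≈ 248.75*I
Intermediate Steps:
c(k, U) = U + U*k
m(Q, N) = 1 (m(Q, N) = √(-5 + 6) = √1 = 1)
(74 + m(c(-1, M(1, 6)), -3))*√(-55 + 44) = (74 + 1)*√(-55 + 44) = 75*√(-11) = 75*(I*√11) = 75*I*√11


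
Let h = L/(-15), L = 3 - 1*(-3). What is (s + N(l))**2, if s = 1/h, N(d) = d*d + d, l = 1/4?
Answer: 1225/256 ≈ 4.7852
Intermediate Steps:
l = 1/4 (l = 1*(1/4) = 1/4 ≈ 0.25000)
L = 6 (L = 3 + 3 = 6)
h = -2/5 (h = 6/(-15) = 6*(-1/15) = -2/5 ≈ -0.40000)
N(d) = d + d**2 (N(d) = d**2 + d = d + d**2)
s = -5/2 (s = 1/(-2/5) = -5/2 ≈ -2.5000)
(s + N(l))**2 = (-5/2 + (1 + 1/4)/4)**2 = (-5/2 + (1/4)*(5/4))**2 = (-5/2 + 5/16)**2 = (-35/16)**2 = 1225/256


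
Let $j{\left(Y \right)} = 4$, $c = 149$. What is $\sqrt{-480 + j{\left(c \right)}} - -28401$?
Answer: $28401 + 2 i \sqrt{119} \approx 28401.0 + 21.817 i$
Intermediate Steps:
$\sqrt{-480 + j{\left(c \right)}} - -28401 = \sqrt{-480 + 4} - -28401 = \sqrt{-476} + 28401 = 2 i \sqrt{119} + 28401 = 28401 + 2 i \sqrt{119}$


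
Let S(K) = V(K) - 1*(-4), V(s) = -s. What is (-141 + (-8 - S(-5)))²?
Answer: 24964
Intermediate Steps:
S(K) = 4 - K (S(K) = -K - 1*(-4) = -K + 4 = 4 - K)
(-141 + (-8 - S(-5)))² = (-141 + (-8 - (4 - 1*(-5))))² = (-141 + (-8 - (4 + 5)))² = (-141 + (-8 - 1*9))² = (-141 + (-8 - 9))² = (-141 - 17)² = (-158)² = 24964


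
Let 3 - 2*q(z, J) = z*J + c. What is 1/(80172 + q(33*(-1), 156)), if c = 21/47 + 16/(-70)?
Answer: 1645/136119458 ≈ 1.2085e-5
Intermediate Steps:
c = 359/1645 (c = 21*(1/47) + 16*(-1/70) = 21/47 - 8/35 = 359/1645 ≈ 0.21824)
q(z, J) = 2288/1645 - J*z/2 (q(z, J) = 3/2 - (z*J + 359/1645)/2 = 3/2 - (J*z + 359/1645)/2 = 3/2 - (359/1645 + J*z)/2 = 3/2 + (-359/3290 - J*z/2) = 2288/1645 - J*z/2)
1/(80172 + q(33*(-1), 156)) = 1/(80172 + (2288/1645 - ½*156*33*(-1))) = 1/(80172 + (2288/1645 - ½*156*(-33))) = 1/(80172 + (2288/1645 + 2574)) = 1/(80172 + 4236518/1645) = 1/(136119458/1645) = 1645/136119458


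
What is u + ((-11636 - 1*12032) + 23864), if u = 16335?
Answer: 16531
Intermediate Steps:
u + ((-11636 - 1*12032) + 23864) = 16335 + ((-11636 - 1*12032) + 23864) = 16335 + ((-11636 - 12032) + 23864) = 16335 + (-23668 + 23864) = 16335 + 196 = 16531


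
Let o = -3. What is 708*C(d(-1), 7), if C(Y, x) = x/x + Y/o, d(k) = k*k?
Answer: 472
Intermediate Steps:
d(k) = k**2
C(Y, x) = 1 - Y/3 (C(Y, x) = x/x + Y/(-3) = 1 + Y*(-1/3) = 1 - Y/3)
708*C(d(-1), 7) = 708*(1 - 1/3*(-1)**2) = 708*(1 - 1/3*1) = 708*(1 - 1/3) = 708*(2/3) = 472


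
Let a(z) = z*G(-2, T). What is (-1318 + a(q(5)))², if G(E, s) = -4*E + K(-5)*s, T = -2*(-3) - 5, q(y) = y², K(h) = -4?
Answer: 1483524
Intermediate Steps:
T = 1 (T = 6 - 5 = 1)
G(E, s) = -4*E - 4*s
a(z) = 4*z (a(z) = z*(-4*(-2) - 4*1) = z*(8 - 4) = z*4 = 4*z)
(-1318 + a(q(5)))² = (-1318 + 4*5²)² = (-1318 + 4*25)² = (-1318 + 100)² = (-1218)² = 1483524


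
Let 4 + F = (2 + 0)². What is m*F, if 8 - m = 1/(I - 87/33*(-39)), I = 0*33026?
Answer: 0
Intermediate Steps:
F = 0 (F = -4 + (2 + 0)² = -4 + 2² = -4 + 4 = 0)
I = 0
m = 9037/1131 (m = 8 - 1/(0 - 87/33*(-39)) = 8 - 1/(0 - 3*29/33*(-39)) = 8 - 1/(0 - 29/11*(-39)) = 8 - 1/(0 + 1131/11) = 8 - 1/1131/11 = 8 - 1*11/1131 = 8 - 11/1131 = 9037/1131 ≈ 7.9903)
m*F = (9037/1131)*0 = 0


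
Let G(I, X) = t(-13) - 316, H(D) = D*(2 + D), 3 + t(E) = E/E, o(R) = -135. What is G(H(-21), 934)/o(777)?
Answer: 106/45 ≈ 2.3556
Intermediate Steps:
t(E) = -2 (t(E) = -3 + E/E = -3 + 1 = -2)
G(I, X) = -318 (G(I, X) = -2 - 316 = -318)
G(H(-21), 934)/o(777) = -318/(-135) = -318*(-1/135) = 106/45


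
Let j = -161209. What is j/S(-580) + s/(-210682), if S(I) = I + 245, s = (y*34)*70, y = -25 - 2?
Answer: 16992680819/35289235 ≈ 481.53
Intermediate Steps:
y = -27
s = -64260 (s = -27*34*70 = -918*70 = -64260)
S(I) = 245 + I
j/S(-580) + s/(-210682) = -161209/(245 - 580) - 64260/(-210682) = -161209/(-335) - 64260*(-1/210682) = -161209*(-1/335) + 32130/105341 = 161209/335 + 32130/105341 = 16992680819/35289235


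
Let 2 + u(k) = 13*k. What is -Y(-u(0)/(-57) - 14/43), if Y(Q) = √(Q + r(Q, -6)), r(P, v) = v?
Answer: -I*√38211090/2451 ≈ -2.522*I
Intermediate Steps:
u(k) = -2 + 13*k
Y(Q) = √(-6 + Q) (Y(Q) = √(Q - 6) = √(-6 + Q))
-Y(-u(0)/(-57) - 14/43) = -√(-6 + (-(-2 + 13*0)/(-57) - 14/43)) = -√(-6 + (-(-2 + 0)*(-1/57) - 14*1/43)) = -√(-6 + (-1*(-2)*(-1/57) - 14/43)) = -√(-6 + (2*(-1/57) - 14/43)) = -√(-6 + (-2/57 - 14/43)) = -√(-6 - 884/2451) = -√(-15590/2451) = -I*√38211090/2451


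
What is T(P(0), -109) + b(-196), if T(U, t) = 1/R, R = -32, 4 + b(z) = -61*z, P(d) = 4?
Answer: 382463/32 ≈ 11952.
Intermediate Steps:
b(z) = -4 - 61*z
T(U, t) = -1/32 (T(U, t) = 1/(-32) = -1/32)
T(P(0), -109) + b(-196) = -1/32 + (-4 - 61*(-196)) = -1/32 + (-4 + 11956) = -1/32 + 11952 = 382463/32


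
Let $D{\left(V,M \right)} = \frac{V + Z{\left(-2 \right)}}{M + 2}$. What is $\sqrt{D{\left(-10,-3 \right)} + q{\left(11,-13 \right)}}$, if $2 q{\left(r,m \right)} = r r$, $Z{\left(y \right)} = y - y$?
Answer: $\frac{\sqrt{282}}{2} \approx 8.3964$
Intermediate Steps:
$Z{\left(y \right)} = 0$
$q{\left(r,m \right)} = \frac{r^{2}}{2}$ ($q{\left(r,m \right)} = \frac{r r}{2} = \frac{r^{2}}{2}$)
$D{\left(V,M \right)} = \frac{V}{2 + M}$ ($D{\left(V,M \right)} = \frac{V + 0}{M + 2} = \frac{V}{2 + M}$)
$\sqrt{D{\left(-10,-3 \right)} + q{\left(11,-13 \right)}} = \sqrt{- \frac{10}{2 - 3} + \frac{11^{2}}{2}} = \sqrt{- \frac{10}{-1} + \frac{1}{2} \cdot 121} = \sqrt{\left(-10\right) \left(-1\right) + \frac{121}{2}} = \sqrt{10 + \frac{121}{2}} = \sqrt{\frac{141}{2}} = \frac{\sqrt{282}}{2}$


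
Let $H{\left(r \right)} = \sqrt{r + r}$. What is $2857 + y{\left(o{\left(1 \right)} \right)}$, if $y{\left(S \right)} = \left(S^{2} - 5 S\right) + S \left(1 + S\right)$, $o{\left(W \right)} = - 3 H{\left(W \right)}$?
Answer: $2893 + 12 \sqrt{2} \approx 2910.0$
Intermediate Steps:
$H{\left(r \right)} = \sqrt{2} \sqrt{r}$ ($H{\left(r \right)} = \sqrt{2 r} = \sqrt{2} \sqrt{r}$)
$o{\left(W \right)} = - 3 \sqrt{2} \sqrt{W}$
$y{\left(S \right)} = S^{2} - 5 S + S \left(1 + S\right)$
$2857 + y{\left(o{\left(1 \right)} \right)} = 2857 + 2 \left(- 3 \sqrt{2} \sqrt{1}\right) \left(-2 - 3 \sqrt{2} \sqrt{1}\right) = 2857 + 2 \left(\left(-3\right) \sqrt{2} \cdot 1\right) \left(-2 - 3 \sqrt{2} \cdot 1\right) = 2857 + 2 \left(- 3 \sqrt{2}\right) \left(-2 - 3 \sqrt{2}\right) = 2857 - 6 \sqrt{2} \left(-2 - 3 \sqrt{2}\right)$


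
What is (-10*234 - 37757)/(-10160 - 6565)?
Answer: 40097/16725 ≈ 2.3974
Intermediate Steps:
(-10*234 - 37757)/(-10160 - 6565) = (-2340 - 37757)/(-16725) = -40097*(-1/16725) = 40097/16725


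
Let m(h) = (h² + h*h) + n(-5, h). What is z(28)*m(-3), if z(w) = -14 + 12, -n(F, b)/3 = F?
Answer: -66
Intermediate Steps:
n(F, b) = -3*F
m(h) = 15 + 2*h² (m(h) = (h² + h*h) - 3*(-5) = (h² + h²) + 15 = 2*h² + 15 = 15 + 2*h²)
z(w) = -2
z(28)*m(-3) = -2*(15 + 2*(-3)²) = -2*(15 + 2*9) = -2*(15 + 18) = -2*33 = -66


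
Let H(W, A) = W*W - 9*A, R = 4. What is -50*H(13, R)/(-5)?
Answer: 1330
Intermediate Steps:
H(W, A) = W**2 - 9*A
-50*H(13, R)/(-5) = -50*(13**2 - 9*4)/(-5) = -50*(169 - 36)*(-1/5) = -50*133*(-1/5) = -6650*(-1/5) = 1330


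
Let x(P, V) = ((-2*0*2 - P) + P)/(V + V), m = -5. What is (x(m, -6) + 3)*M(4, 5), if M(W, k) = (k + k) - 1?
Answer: 27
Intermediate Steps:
M(W, k) = -1 + 2*k (M(W, k) = 2*k - 1 = -1 + 2*k)
x(P, V) = 0 (x(P, V) = ((0*2 - P) + P)/((2*V)) = ((0 - P) + P)*(1/(2*V)) = (-P + P)*(1/(2*V)) = 0*(1/(2*V)) = 0)
(x(m, -6) + 3)*M(4, 5) = (0 + 3)*(-1 + 2*5) = 3*(-1 + 10) = 3*9 = 27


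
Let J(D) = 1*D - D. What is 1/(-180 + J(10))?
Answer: -1/180 ≈ -0.0055556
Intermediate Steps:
J(D) = 0 (J(D) = D - D = 0)
1/(-180 + J(10)) = 1/(-180 + 0) = 1/(-180) = -1/180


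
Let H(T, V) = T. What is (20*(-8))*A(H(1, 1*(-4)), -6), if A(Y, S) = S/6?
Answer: 160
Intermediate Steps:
A(Y, S) = S/6 (A(Y, S) = S*(⅙) = S/6)
(20*(-8))*A(H(1, 1*(-4)), -6) = (20*(-8))*((⅙)*(-6)) = -160*(-1) = 160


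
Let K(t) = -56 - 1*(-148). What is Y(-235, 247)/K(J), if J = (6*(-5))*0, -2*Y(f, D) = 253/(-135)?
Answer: 11/1080 ≈ 0.010185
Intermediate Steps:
Y(f, D) = 253/270 (Y(f, D) = -253/(2*(-135)) = -253*(-1)/(2*135) = -½*(-253/135) = 253/270)
J = 0 (J = -30*0 = 0)
K(t) = 92 (K(t) = -56 + 148 = 92)
Y(-235, 247)/K(J) = (253/270)/92 = (253/270)*(1/92) = 11/1080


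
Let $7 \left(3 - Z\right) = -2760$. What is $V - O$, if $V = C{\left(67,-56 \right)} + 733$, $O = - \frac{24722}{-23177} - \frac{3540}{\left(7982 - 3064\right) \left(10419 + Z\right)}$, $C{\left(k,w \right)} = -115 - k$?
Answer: $\frac{395503919252910}{719185114417} \approx 549.93$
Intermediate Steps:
$Z = \frac{2781}{7}$ ($Z = 3 - - \frac{2760}{7} = 3 + \frac{2760}{7} = \frac{2781}{7} \approx 397.29$)
$O = \frac{767078790857}{719185114417}$ ($O = - \frac{24722}{-23177} - \frac{3540}{\left(7982 - 3064\right) \left(10419 + \frac{2781}{7}\right)} = \left(-24722\right) \left(- \frac{1}{23177}\right) - \frac{3540}{4918 \cdot \frac{75714}{7}} = \frac{24722}{23177} - \frac{3540}{\frac{372361452}{7}} = \frac{24722}{23177} - \frac{2065}{31030121} = \frac{767078790857}{719185114417} \approx 1.0666$)
$V = 551$ ($V = \left(-115 - 67\right) + 733 = -182 + 733 = 551$)
$V - O = 551 - \frac{767078790857}{719185114417} = \frac{395503919252910}{719185114417}$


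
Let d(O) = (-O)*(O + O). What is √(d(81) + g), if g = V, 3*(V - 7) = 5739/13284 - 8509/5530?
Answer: I*√54611424541977065/2040570 ≈ 114.52*I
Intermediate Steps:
V = 243562339/36730260 (V = 7 + (5739/13284 - 8509/5530)/3 = 7 + (5739*(1/13284) - 8509*1/5530)/3 = 7 + (1913/4428 - 8509/5530)/3 = 7 + (⅓)*(-13549481/12243420) = 7 - 13549481/36730260 = 243562339/36730260 ≈ 6.6311)
g = 243562339/36730260 ≈ 6.6311
d(O) = -2*O² (d(O) = (-O)*(2*O) = -2*O²)
√(d(81) + g) = √(-2*81² + 243562339/36730260) = √(-2*6561 + 243562339/36730260) = √(-13122 + 243562339/36730260) = √(-481730909381/36730260) = I*√54611424541977065/2040570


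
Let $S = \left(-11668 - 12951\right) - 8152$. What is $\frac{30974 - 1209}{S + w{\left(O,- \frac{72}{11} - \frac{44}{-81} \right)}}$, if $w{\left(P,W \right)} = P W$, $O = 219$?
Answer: $- \frac{8840205}{10123391} \approx -0.87325$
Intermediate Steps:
$S = -32771$ ($S = -24619 - 8152 = -32771$)
$\frac{30974 - 1209}{S + w{\left(O,- \frac{72}{11} - \frac{44}{-81} \right)}} = \frac{30974 - 1209}{-32771 + 219 \left(- \frac{72}{11} - \frac{44}{-81}\right)} = \frac{29765}{-32771 + 219 \left(\left(-72\right) \frac{1}{11} - - \frac{44}{81}\right)} = \frac{29765}{-32771 + 219 \left(- \frac{72}{11} + \frac{44}{81}\right)} = \frac{29765}{-32771 + 219 \left(- \frac{5348}{891}\right)} = \frac{29765}{-32771 - \frac{390404}{297}} = \frac{29765}{- \frac{10123391}{297}} = 29765 \left(- \frac{297}{10123391}\right) = - \frac{8840205}{10123391}$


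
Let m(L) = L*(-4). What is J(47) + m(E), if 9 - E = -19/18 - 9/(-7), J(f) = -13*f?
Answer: -40703/63 ≈ -646.08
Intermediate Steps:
E = 1105/126 (E = 9 - (-19/18 - 9/(-7)) = 9 - (-19*1/18 - 9*(-⅐)) = 9 - (-19/18 + 9/7) = 9 - 1*29/126 = 9 - 29/126 = 1105/126 ≈ 8.7698)
m(L) = -4*L
J(47) + m(E) = -13*47 - 4*1105/126 = -611 - 2210/63 = -40703/63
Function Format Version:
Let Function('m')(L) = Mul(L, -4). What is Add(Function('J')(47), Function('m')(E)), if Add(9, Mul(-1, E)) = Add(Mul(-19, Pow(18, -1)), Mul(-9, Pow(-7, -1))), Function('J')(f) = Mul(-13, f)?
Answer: Rational(-40703, 63) ≈ -646.08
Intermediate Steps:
E = Rational(1105, 126) (E = Add(9, Mul(-1, Add(Mul(-19, Pow(18, -1)), Mul(-9, Pow(-7, -1))))) = Add(9, Mul(-1, Add(Mul(-19, Rational(1, 18)), Mul(-9, Rational(-1, 7))))) = Add(9, Mul(-1, Add(Rational(-19, 18), Rational(9, 7)))) = Add(9, Mul(-1, Rational(29, 126))) = Add(9, Rational(-29, 126)) = Rational(1105, 126) ≈ 8.7698)
Function('m')(L) = Mul(-4, L)
Add(Function('J')(47), Function('m')(E)) = Add(Mul(-13, 47), Mul(-4, Rational(1105, 126))) = Add(-611, Rational(-2210, 63)) = Rational(-40703, 63)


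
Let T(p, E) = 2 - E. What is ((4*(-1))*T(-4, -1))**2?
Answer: 144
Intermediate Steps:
((4*(-1))*T(-4, -1))**2 = ((4*(-1))*(2 - 1*(-1)))**2 = (-4*(2 + 1))**2 = (-4*3)**2 = (-12)**2 = 144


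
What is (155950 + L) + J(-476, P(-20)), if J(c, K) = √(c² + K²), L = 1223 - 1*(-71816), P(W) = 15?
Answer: 228989 + √226801 ≈ 2.2947e+5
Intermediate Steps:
L = 73039 (L = 1223 + 71816 = 73039)
J(c, K) = √(K² + c²)
(155950 + L) + J(-476, P(-20)) = (155950 + 73039) + √(15² + (-476)²) = 228989 + √(225 + 226576) = 228989 + √226801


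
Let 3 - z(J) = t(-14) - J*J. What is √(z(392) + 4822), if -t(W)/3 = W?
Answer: 83*√23 ≈ 398.05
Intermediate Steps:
t(W) = -3*W
z(J) = -39 + J² (z(J) = 3 - (-3*(-14) - J*J) = 3 - (42 - J²) = 3 + (-42 + J²) = -39 + J²)
√(z(392) + 4822) = √((-39 + 392²) + 4822) = √((-39 + 153664) + 4822) = √(153625 + 4822) = √158447 = 83*√23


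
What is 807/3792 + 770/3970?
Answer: 204121/501808 ≈ 0.40677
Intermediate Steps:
807/3792 + 770/3970 = 807*(1/3792) + 770*(1/3970) = 269/1264 + 77/397 = 204121/501808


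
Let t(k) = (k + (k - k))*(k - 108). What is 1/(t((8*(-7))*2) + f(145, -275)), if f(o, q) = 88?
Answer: 1/24728 ≈ 4.0440e-5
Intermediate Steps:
t(k) = k*(-108 + k) (t(k) = (k + 0)*(-108 + k) = k*(-108 + k))
1/(t((8*(-7))*2) + f(145, -275)) = 1/(((8*(-7))*2)*(-108 + (8*(-7))*2) + 88) = 1/((-56*2)*(-108 - 56*2) + 88) = 1/(-112*(-108 - 112) + 88) = 1/(-112*(-220) + 88) = 1/(24640 + 88) = 1/24728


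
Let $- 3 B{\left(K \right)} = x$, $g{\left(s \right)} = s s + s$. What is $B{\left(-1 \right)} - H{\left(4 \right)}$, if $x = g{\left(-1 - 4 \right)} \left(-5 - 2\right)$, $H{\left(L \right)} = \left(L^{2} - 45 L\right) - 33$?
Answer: $\frac{731}{3} \approx 243.67$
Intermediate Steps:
$g{\left(s \right)} = s + s^{2}$ ($g{\left(s \right)} = s^{2} + s = s + s^{2}$)
$H{\left(L \right)} = -33 + L^{2} - 45 L$
$x = -140$ ($x = \left(-1 - 4\right) \left(1 - 5\right) \left(-5 - 2\right) = \left(-1 - 4\right) \left(1 - 5\right) \left(-7\right) = - 5 \left(1 - 5\right) \left(-7\right) = \left(-5\right) \left(-4\right) \left(-7\right) = 20 \left(-7\right) = -140$)
$B{\left(K \right)} = \frac{140}{3}$ ($B{\left(K \right)} = \left(- \frac{1}{3}\right) \left(-140\right) = \frac{140}{3}$)
$B{\left(-1 \right)} - H{\left(4 \right)} = \frac{140}{3} - \left(-33 + 4^{2} - 180\right) = \frac{140}{3} - \left(-33 + 16 - 180\right) = \frac{140}{3} - -197 = \frac{140}{3} + 197 = \frac{731}{3}$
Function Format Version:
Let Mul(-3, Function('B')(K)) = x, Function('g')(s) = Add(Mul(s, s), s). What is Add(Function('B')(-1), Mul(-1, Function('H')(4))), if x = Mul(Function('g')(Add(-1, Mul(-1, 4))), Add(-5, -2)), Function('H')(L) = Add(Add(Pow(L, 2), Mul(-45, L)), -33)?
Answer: Rational(731, 3) ≈ 243.67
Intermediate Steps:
Function('g')(s) = Add(s, Pow(s, 2)) (Function('g')(s) = Add(Pow(s, 2), s) = Add(s, Pow(s, 2)))
Function('H')(L) = Add(-33, Pow(L, 2), Mul(-45, L))
x = -140 (x = Mul(Mul(Add(-1, Mul(-1, 4)), Add(1, Add(-1, Mul(-1, 4)))), Add(-5, -2)) = Mul(Mul(Add(-1, -4), Add(1, Add(-1, -4))), -7) = Mul(Mul(-5, Add(1, -5)), -7) = Mul(Mul(-5, -4), -7) = Mul(20, -7) = -140)
Function('B')(K) = Rational(140, 3) (Function('B')(K) = Mul(Rational(-1, 3), -140) = Rational(140, 3))
Add(Function('B')(-1), Mul(-1, Function('H')(4))) = Add(Rational(140, 3), Mul(-1, Add(-33, Pow(4, 2), Mul(-45, 4)))) = Add(Rational(140, 3), Mul(-1, Add(-33, 16, -180))) = Add(Rational(140, 3), Mul(-1, -197)) = Add(Rational(140, 3), 197) = Rational(731, 3)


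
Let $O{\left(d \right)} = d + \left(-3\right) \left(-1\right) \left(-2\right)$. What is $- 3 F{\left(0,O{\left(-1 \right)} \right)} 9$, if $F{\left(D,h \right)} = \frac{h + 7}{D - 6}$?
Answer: $0$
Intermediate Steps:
$O{\left(d \right)} = -6 + d$ ($O{\left(d \right)} = d + 3 \left(-2\right) = d - 6 = -6 + d$)
$F{\left(D,h \right)} = \frac{7 + h}{-6 + D}$
$- 3 F{\left(0,O{\left(-1 \right)} \right)} 9 = - 3 \frac{7 - 7}{-6 + 0} \cdot 9 = - 3 \frac{7 - 7}{-6} \cdot 9 = - 3 \left(\left(- \frac{1}{6}\right) 0\right) 9 = \left(-3\right) 0 \cdot 9 = 0 \cdot 9 = 0$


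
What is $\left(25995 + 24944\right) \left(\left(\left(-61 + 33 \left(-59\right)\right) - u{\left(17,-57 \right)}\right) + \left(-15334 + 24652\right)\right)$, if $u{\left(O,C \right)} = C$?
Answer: $375267613$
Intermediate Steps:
$\left(25995 + 24944\right) \left(\left(\left(-61 + 33 \left(-59\right)\right) - u{\left(17,-57 \right)}\right) + \left(-15334 + 24652\right)\right) = \left(25995 + 24944\right) \left(\left(\left(-61 + 33 \left(-59\right)\right) - -57\right) + \left(-15334 + 24652\right)\right) = 50939 \left(\left(\left(-61 - 1947\right) + 57\right) + 9318\right) = 50939 \left(\left(-2008 + 57\right) + 9318\right) = 50939 \left(-1951 + 9318\right) = 50939 \cdot 7367 = 375267613$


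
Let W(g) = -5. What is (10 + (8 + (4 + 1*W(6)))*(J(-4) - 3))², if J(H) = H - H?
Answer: 121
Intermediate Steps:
J(H) = 0
(10 + (8 + (4 + 1*W(6)))*(J(-4) - 3))² = (10 + (8 + (4 + 1*(-5)))*(0 - 3))² = (10 + (8 + (4 - 5))*(-3))² = (10 + (8 - 1)*(-3))² = (10 + 7*(-3))² = (10 - 21)² = (-11)² = 121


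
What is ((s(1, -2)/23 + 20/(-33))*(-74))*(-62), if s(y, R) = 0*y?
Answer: -91760/33 ≈ -2780.6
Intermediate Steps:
s(y, R) = 0
((s(1, -2)/23 + 20/(-33))*(-74))*(-62) = ((0/23 + 20/(-33))*(-74))*(-62) = ((0*(1/23) + 20*(-1/33))*(-74))*(-62) = ((0 - 20/33)*(-74))*(-62) = -20/33*(-74)*(-62) = (1480/33)*(-62) = -91760/33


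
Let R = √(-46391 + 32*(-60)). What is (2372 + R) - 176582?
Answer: -174210 + I*√48311 ≈ -1.7421e+5 + 219.8*I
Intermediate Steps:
R = I*√48311 (R = √(-46391 - 1920) = √(-48311) = I*√48311 ≈ 219.8*I)
(2372 + R) - 176582 = (2372 + I*√48311) - 176582 = -174210 + I*√48311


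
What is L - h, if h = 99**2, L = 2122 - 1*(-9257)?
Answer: 1578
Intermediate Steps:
L = 11379 (L = 2122 + 9257 = 11379)
h = 9801
L - h = 11379 - 1*9801 = 11379 - 9801 = 1578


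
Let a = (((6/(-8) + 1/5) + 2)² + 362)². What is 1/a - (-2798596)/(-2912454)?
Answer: -3297855322651282/3432052116448443 ≈ -0.96090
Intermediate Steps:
a = 21211300881/160000 (a = (((6*(-⅛) + 1*(⅕)) + 2)² + 362)² = (((-¾ + ⅕) + 2)² + 362)² = ((-11/20 + 2)² + 362)² = ((29/20)² + 362)² = (841/400 + 362)² = (145641/400)² = 21211300881/160000 ≈ 1.3257e+5)
1/a - (-2798596)/(-2912454) = 1/(21211300881/160000) - (-2798596)/(-2912454) = 160000/21211300881 - (-2798596)*(-1)/2912454 = 160000/21211300881 - 1*1399298/1456227 = 160000/21211300881 - 1399298/1456227 = -3297855322651282/3432052116448443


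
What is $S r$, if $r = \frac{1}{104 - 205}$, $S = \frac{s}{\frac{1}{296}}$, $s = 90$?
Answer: $- \frac{26640}{101} \approx -263.76$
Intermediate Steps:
$S = 26640$ ($S = \frac{90}{\frac{1}{296}} = 90 \frac{1}{\frac{1}{296}} = 90 \cdot 296 = 26640$)
$r = - \frac{1}{101}$ ($r = \frac{1}{-101} = - \frac{1}{101} \approx -0.009901$)
$S r = 26640 \left(- \frac{1}{101}\right) = - \frac{26640}{101}$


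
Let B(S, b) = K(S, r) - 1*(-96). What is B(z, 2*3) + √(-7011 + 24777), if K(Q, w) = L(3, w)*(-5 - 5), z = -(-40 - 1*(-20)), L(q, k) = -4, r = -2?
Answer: 136 + 3*√1974 ≈ 269.29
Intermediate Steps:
z = 20 (z = -(-40 + 20) = -1*(-20) = 20)
K(Q, w) = 40 (K(Q, w) = -4*(-5 - 5) = -4*(-10) = 40)
B(S, b) = 136 (B(S, b) = 40 - 1*(-96) = 40 + 96 = 136)
B(z, 2*3) + √(-7011 + 24777) = 136 + √(-7011 + 24777) = 136 + √17766 = 136 + 3*√1974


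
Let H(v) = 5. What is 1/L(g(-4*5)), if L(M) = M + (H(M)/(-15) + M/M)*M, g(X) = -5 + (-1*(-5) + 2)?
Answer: 3/10 ≈ 0.30000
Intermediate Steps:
g(X) = 2 (g(X) = -5 + (5 + 2) = -5 + 7 = 2)
L(M) = 5*M/3 (L(M) = M + (5/(-15) + M/M)*M = M + (5*(-1/15) + 1)*M = M + (-⅓ + 1)*M = M + 2*M/3 = 5*M/3)
1/L(g(-4*5)) = 1/((5/3)*2) = 1/(10/3) = 3/10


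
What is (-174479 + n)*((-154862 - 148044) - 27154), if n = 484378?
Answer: -102285263940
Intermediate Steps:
(-174479 + n)*((-154862 - 148044) - 27154) = (-174479 + 484378)*((-154862 - 148044) - 27154) = 309899*(-302906 - 27154) = 309899*(-330060) = -102285263940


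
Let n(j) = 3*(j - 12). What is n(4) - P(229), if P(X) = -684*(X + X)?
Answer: 313248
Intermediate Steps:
n(j) = -36 + 3*j (n(j) = 3*(-12 + j) = -36 + 3*j)
P(X) = -1368*X
n(4) - P(229) = (-36 + 3*4) - (-1368)*229 = (-36 + 12) - 1*(-313272) = -24 + 313272 = 313248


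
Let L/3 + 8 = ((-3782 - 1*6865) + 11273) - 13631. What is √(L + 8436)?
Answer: 101*I*√3 ≈ 174.94*I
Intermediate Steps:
L = -39039 (L = -24 + 3*(((-3782 - 1*6865) + 11273) - 13631) = -24 + 3*(((-3782 - 6865) + 11273) - 13631) = -24 + 3*((-10647 + 11273) - 13631) = -24 + 3*(626 - 13631) = -24 + 3*(-13005) = -24 - 39015 = -39039)
√(L + 8436) = √(-39039 + 8436) = √(-30603) = 101*I*√3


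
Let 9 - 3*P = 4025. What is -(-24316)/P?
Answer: -18237/1004 ≈ -18.164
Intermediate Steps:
P = -4016/3 (P = 3 - ⅓*4025 = 3 - 4025/3 = -4016/3 ≈ -1338.7)
-(-24316)/P = -(-24316)/(-4016/3) = -(-24316)*(-3)/4016 = -2*18237/2008 = -18237/1004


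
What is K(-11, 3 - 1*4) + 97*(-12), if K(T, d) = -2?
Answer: -1166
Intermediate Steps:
K(-11, 3 - 1*4) + 97*(-12) = -2 + 97*(-12) = -2 - 1164 = -1166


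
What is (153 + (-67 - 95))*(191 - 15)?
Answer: -1584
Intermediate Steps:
(153 + (-67 - 95))*(191 - 15) = (153 - 162)*176 = -9*176 = -1584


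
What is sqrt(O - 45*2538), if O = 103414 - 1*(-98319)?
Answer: sqrt(87523) ≈ 295.84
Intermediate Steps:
O = 201733 (O = 103414 + 98319 = 201733)
sqrt(O - 45*2538) = sqrt(201733 - 45*2538) = sqrt(201733 - 114210) = sqrt(87523)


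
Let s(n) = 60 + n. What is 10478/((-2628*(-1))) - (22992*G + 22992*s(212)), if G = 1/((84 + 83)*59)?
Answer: -80967249815429/12946842 ≈ -6.2538e+6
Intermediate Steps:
G = 1/9853 (G = 1/(167*59) = 1/9853 ≈ 0.00010149)
10478/((-2628*(-1))) - (22992*G + 22992*s(212)) = 10478/((-2628*(-1))) - 22992/(1/((60 + 212) + 1/9853)) = 10478/2628 - 22992/(1/(272 + 1/9853)) = 10478*(1/2628) - 22992/(1/(2680017/9853)) = 5239/1314 - 22992/9853/2680017 = 5239/1314 - 22992*2680017/9853 = 5239/1314 - 61618950864/9853 = -80967249815429/12946842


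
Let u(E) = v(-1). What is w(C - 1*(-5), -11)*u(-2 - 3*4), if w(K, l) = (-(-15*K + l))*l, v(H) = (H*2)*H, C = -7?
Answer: 418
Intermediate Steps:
v(H) = 2*H**2 (v(H) = (2*H)*H = 2*H**2)
u(E) = 2 (u(E) = 2*(-1)**2 = 2*1 = 2)
w(K, l) = l*(-l + 15*K) (w(K, l) = (-(l - 15*K))*l = (-l + 15*K)*l = l*(-l + 15*K))
w(C - 1*(-5), -11)*u(-2 - 3*4) = -11*(-1*(-11) + 15*(-7 - 1*(-5)))*2 = -11*(11 + 15*(-7 + 5))*2 = -11*(11 + 15*(-2))*2 = -11*(11 - 30)*2 = -11*(-19)*2 = 209*2 = 418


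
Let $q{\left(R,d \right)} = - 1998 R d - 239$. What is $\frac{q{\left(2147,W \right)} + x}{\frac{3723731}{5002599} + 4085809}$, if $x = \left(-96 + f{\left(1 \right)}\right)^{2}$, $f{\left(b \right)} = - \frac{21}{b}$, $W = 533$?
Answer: $- \frac{5718970796602476}{10219833870661} \approx -559.6$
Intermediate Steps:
$x = 13689$ ($x = \left(-96 - \frac{21}{1}\right)^{2} = \left(-96 - 21\right)^{2} = \left(-117\right)^{2} = 13689$)
$q{\left(R,d \right)} = -239 - 1998 R d$ ($q{\left(R,d \right)} = - 1998 R d - 239 = -239 - 1998 R d$)
$\frac{q{\left(2147,W \right)} + x}{\frac{3723731}{5002599} + 4085809} = \frac{\left(-239 - 4289706 \cdot 533\right) + 13689}{\frac{3723731}{5002599} + 4085809} = \frac{\left(-239 - 2286413298\right) + 13689}{3723731 \cdot \frac{1}{5002599} + 4085809} = \frac{-2286413537 + 13689}{\frac{3723731}{5002599} + 4085809} = - \frac{2286399848}{\frac{20439667741322}{5002599}} = \left(-2286399848\right) \frac{5002599}{20439667741322} = - \frac{5718970796602476}{10219833870661}$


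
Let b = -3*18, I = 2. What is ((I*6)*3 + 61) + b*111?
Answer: -5897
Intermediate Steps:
b = -54
((I*6)*3 + 61) + b*111 = ((2*6)*3 + 61) - 54*111 = (12*3 + 61) - 5994 = (36 + 61) - 5994 = 97 - 5994 = -5897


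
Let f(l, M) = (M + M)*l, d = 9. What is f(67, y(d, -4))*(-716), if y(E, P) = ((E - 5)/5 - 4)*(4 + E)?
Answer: 19956352/5 ≈ 3.9913e+6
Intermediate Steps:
y(E, P) = (-5 + E/5)*(4 + E) (y(E, P) = ((-5 + E)*(⅕) - 4)*(4 + E) = ((-1 + E/5) - 4)*(4 + E) = (-5 + E/5)*(4 + E))
f(l, M) = 2*M*l (f(l, M) = (2*M)*l = 2*M*l)
f(67, y(d, -4))*(-716) = (2*(-20 - 21/5*9 + (⅕)*9²)*67)*(-716) = (2*(-20 - 189/5 + (⅕)*81)*67)*(-716) = (2*(-20 - 189/5 + 81/5)*67)*(-716) = (2*(-208/5)*67)*(-716) = -27872/5*(-716) = 19956352/5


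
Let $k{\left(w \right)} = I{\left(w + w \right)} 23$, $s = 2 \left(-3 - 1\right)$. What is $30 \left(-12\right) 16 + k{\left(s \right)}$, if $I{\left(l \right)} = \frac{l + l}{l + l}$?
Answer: $-5737$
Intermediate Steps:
$I{\left(l \right)} = 1$ ($I{\left(l \right)} = \frac{2 l}{2 l} = 2 l \frac{1}{2 l} = 1$)
$s = -8$ ($s = 2 \left(-4\right) = -8$)
$k{\left(w \right)} = 23$ ($k{\left(w \right)} = 1 \cdot 23 = 23$)
$30 \left(-12\right) 16 + k{\left(s \right)} = 30 \left(-12\right) 16 + 23 = \left(-360\right) 16 + 23 = -5760 + 23 = -5737$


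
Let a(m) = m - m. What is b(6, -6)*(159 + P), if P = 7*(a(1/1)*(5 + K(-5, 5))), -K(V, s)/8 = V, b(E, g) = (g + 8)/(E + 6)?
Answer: 53/2 ≈ 26.500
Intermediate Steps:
b(E, g) = (8 + g)/(6 + E)
K(V, s) = -8*V
a(m) = 0
P = 0 (P = 7*(0*(5 - 8*(-5))) = 7*(0*(5 + 40)) = 7*(0*45) = 7*0 = 0)
b(6, -6)*(159 + P) = ((8 - 6)/(6 + 6))*(159 + 0) = (2/12)*159 = ((1/12)*2)*159 = (⅙)*159 = 53/2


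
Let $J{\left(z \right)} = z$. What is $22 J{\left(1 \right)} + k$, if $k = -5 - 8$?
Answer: $9$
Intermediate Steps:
$k = -13$ ($k = -5 - 8 = -13$)
$22 J{\left(1 \right)} + k = 22 \cdot 1 - 13 = 22 - 13 = 9$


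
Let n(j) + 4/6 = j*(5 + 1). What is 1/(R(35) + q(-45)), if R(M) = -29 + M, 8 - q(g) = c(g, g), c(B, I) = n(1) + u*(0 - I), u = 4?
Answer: -3/514 ≈ -0.0058366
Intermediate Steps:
n(j) = -2/3 + 6*j (n(j) = -2/3 + j*(5 + 1) = -2/3 + j*6 = -2/3 + 6*j)
c(B, I) = 16/3 - 4*I (c(B, I) = (-2/3 + 6*1) + 4*(0 - I) = (-2/3 + 6) + 4*(-I) = 16/3 - 4*I)
q(g) = 8/3 + 4*g (q(g) = 8 - (16/3 - 4*g) = 8 + (-16/3 + 4*g) = 8/3 + 4*g)
1/(R(35) + q(-45)) = 1/((-29 + 35) + (8/3 + 4*(-45))) = 1/(6 + (8/3 - 180)) = 1/(6 - 532/3) = 1/(-514/3) = -3/514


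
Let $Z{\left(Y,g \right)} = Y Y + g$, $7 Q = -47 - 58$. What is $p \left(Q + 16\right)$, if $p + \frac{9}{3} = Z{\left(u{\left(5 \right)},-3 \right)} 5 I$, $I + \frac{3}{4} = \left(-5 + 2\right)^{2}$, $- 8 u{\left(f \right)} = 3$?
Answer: $- \frac{30963}{256} \approx -120.95$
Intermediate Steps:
$u{\left(f \right)} = - \frac{3}{8}$ ($u{\left(f \right)} = \left(- \frac{1}{8}\right) 3 = - \frac{3}{8}$)
$Q = -15$ ($Q = \frac{-47 - 58}{7} = \frac{1}{7} \left(-105\right) = -15$)
$Z{\left(Y,g \right)} = g + Y^{2}$ ($Z{\left(Y,g \right)} = Y^{2} + g = g + Y^{2}$)
$I = \frac{33}{4}$ ($I = - \frac{3}{4} + \left(-5 + 2\right)^{2} = - \frac{3}{4} + \left(-3\right)^{2} = - \frac{3}{4} + 9 = \frac{33}{4} \approx 8.25$)
$p = - \frac{30963}{256}$ ($p = -3 + \left(-3 + \left(- \frac{3}{8}\right)^{2}\right) 5 \cdot \frac{33}{4} = -3 + \left(-3 + \frac{9}{64}\right) 5 \cdot \frac{33}{4} = -3 + \left(- \frac{183}{64}\right) 5 \cdot \frac{33}{4} = -3 - \frac{30195}{256} = - \frac{30963}{256} \approx -120.95$)
$p \left(Q + 16\right) = - \frac{30963 \left(-15 + 16\right)}{256} = \left(- \frac{30963}{256}\right) 1 = - \frac{30963}{256}$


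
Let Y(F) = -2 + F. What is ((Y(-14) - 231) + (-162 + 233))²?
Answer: 30976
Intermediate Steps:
((Y(-14) - 231) + (-162 + 233))² = (((-2 - 14) - 231) + (-162 + 233))² = ((-16 - 231) + 71)² = (-247 + 71)² = (-176)² = 30976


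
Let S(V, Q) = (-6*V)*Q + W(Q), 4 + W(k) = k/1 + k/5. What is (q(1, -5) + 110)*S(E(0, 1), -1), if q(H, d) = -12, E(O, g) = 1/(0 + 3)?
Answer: -1568/5 ≈ -313.60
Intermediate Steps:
E(O, g) = ⅓ (E(O, g) = 1/3 = ⅓)
W(k) = -4 + 6*k/5 (W(k) = -4 + (k/1 + k/5) = -4 + (k*1 + k*(⅕)) = -4 + (k + k/5) = -4 + 6*k/5)
S(V, Q) = -4 + 6*Q/5 - 6*Q*V (S(V, Q) = (-6*V)*Q + (-4 + 6*Q/5) = -6*Q*V + (-4 + 6*Q/5) = -4 + 6*Q/5 - 6*Q*V)
(q(1, -5) + 110)*S(E(0, 1), -1) = (-12 + 110)*(-4 + (6/5)*(-1) - 6*(-1)*⅓) = 98*(-4 - 6/5 + 2) = 98*(-16/5) = -1568/5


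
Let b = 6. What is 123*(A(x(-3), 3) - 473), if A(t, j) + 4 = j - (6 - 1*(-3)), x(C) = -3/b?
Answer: -59409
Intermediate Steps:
x(C) = -½ (x(C) = -3/6 = -3*⅙ = -½)
A(t, j) = -13 + j (A(t, j) = -4 + (j - (6 - 1*(-3))) = -4 + (j - (6 + 3)) = -4 + (j - 1*9) = -4 + (j - 9) = -4 + (-9 + j) = -13 + j)
123*(A(x(-3), 3) - 473) = 123*((-13 + 3) - 473) = 123*(-10 - 473) = 123*(-483) = -59409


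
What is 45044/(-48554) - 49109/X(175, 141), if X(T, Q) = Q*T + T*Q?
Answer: -2303679893/1198069950 ≈ -1.9228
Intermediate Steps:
X(T, Q) = 2*Q*T (X(T, Q) = Q*T + Q*T = 2*Q*T)
45044/(-48554) - 49109/X(175, 141) = 45044/(-48554) - 49109/(2*141*175) = 45044*(-1/48554) - 49109/49350 = -22522/24277 - 49109*1/49350 = -22522/24277 - 49109/49350 = -2303679893/1198069950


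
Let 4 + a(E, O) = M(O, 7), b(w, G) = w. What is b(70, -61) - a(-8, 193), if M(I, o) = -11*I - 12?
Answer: 2209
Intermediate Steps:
M(I, o) = -12 - 11*I
a(E, O) = -16 - 11*O (a(E, O) = -4 + (-12 - 11*O) = -16 - 11*O)
b(70, -61) - a(-8, 193) = 70 - (-16 - 11*193) = 70 - (-16 - 2123) = 70 - 1*(-2139) = 70 + 2139 = 2209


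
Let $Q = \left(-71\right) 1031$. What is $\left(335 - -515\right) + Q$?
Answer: $-72351$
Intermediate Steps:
$Q = -73201$
$\left(335 - -515\right) + Q = \left(335 - -515\right) - 73201 = \left(335 + 515\right) - 73201 = 850 - 73201 = -72351$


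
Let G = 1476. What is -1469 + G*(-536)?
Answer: -792605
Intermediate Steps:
-1469 + G*(-536) = -1469 + 1476*(-536) = -1469 - 791136 = -792605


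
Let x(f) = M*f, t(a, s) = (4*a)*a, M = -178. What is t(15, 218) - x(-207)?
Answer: -35946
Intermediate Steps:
t(a, s) = 4*a²
x(f) = -178*f
t(15, 218) - x(-207) = 4*15² - (-178)*(-207) = 4*225 - 1*36846 = 900 - 36846 = -35946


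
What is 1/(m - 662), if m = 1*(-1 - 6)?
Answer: -1/669 ≈ -0.0014948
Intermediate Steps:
m = -7 (m = 1*(-7) = -7)
1/(m - 662) = 1/(-7 - 662) = 1/(-669) = -1/669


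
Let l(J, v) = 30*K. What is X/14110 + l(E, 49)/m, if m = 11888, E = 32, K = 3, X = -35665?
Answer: -21135781/8386984 ≈ -2.5201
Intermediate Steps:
l(J, v) = 90 (l(J, v) = 30*3 = 90)
X/14110 + l(E, 49)/m = -35665/14110 + 90/11888 = -35665*1/14110 + 90*(1/11888) = -7133/2822 + 45/5944 = -21135781/8386984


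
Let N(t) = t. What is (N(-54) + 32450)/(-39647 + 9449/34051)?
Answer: -275779049/337502637 ≈ -0.81712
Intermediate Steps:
(N(-54) + 32450)/(-39647 + 9449/34051) = (-54 + 32450)/(-39647 + 9449/34051) = 32396/(-39647 + 9449*(1/34051)) = 32396/(-39647 + 9449/34051) = 32396/(-1350010548/34051) = 32396*(-34051/1350010548) = -275779049/337502637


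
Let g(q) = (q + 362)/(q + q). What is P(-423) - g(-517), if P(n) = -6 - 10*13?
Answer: -140779/1034 ≈ -136.15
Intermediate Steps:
P(n) = -136 (P(n) = -6 - 130 = -136)
g(q) = (362 + q)/(2*q) (g(q) = (362 + q)/((2*q)) = (362 + q)*(1/(2*q)) = (362 + q)/(2*q))
P(-423) - g(-517) = -136 - (362 - 517)/(2*(-517)) = -136 - (-1)*(-155)/(2*517) = -136 - 1*155/1034 = -136 - 155/1034 = -140779/1034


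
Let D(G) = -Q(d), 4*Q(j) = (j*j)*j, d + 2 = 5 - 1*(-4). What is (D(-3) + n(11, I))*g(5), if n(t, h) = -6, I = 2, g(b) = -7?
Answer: 2569/4 ≈ 642.25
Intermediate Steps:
d = 7 (d = -2 + (5 - 1*(-4)) = -2 + (5 + 4) = -2 + 9 = 7)
Q(j) = j**3/4 (Q(j) = ((j*j)*j)/4 = (j**2*j)/4 = j**3/4)
D(G) = -343/4 (D(G) = -7**3/4 = -343/4)
(D(-3) + n(11, I))*g(5) = (-343/4 - 6)*(-7) = -367/4*(-7) = 2569/4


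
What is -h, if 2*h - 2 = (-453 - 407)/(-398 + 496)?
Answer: 166/49 ≈ 3.3878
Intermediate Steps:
h = -166/49 (h = 1 + ((-453 - 407)/(-398 + 496))/2 = 1 + (-860/98)/2 = 1 + (-860*1/98)/2 = 1 + (1/2)*(-430/49) = 1 - 215/49 = -166/49 ≈ -3.3878)
-h = -1*(-166/49) = 166/49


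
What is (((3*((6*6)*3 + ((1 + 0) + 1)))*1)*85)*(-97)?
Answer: -2720850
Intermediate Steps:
(((3*((6*6)*3 + ((1 + 0) + 1)))*1)*85)*(-97) = (((3*(36*3 + (1 + 1)))*1)*85)*(-97) = (((3*(108 + 2))*1)*85)*(-97) = (((3*110)*1)*85)*(-97) = ((330*1)*85)*(-97) = (330*85)*(-97) = 28050*(-97) = -2720850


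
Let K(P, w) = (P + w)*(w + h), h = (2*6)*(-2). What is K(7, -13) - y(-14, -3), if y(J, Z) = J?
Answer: 236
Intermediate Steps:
h = -24 (h = 12*(-2) = -24)
K(P, w) = (-24 + w)*(P + w) (K(P, w) = (P + w)*(w - 24) = (P + w)*(-24 + w) = (-24 + w)*(P + w))
K(7, -13) - y(-14, -3) = ((-13)**2 - 24*7 - 24*(-13) + 7*(-13)) - 1*(-14) = (169 - 168 + 312 - 91) + 14 = 222 + 14 = 236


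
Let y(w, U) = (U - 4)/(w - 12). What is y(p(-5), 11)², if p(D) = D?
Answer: 49/289 ≈ 0.16955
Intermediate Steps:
y(w, U) = (-4 + U)/(-12 + w)
y(p(-5), 11)² = ((-4 + 11)/(-12 - 5))² = (7/(-17))² = (-1/17*7)² = (-7/17)² = 49/289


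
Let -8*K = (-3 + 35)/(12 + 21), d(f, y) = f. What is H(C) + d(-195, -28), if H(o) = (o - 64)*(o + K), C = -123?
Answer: 68486/3 ≈ 22829.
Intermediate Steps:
K = -4/33 (K = -(-3 + 35)/(8*(12 + 21)) = -4/33 ≈ -0.12121)
H(o) = (-64 + o)*(-4/33 + o) (H(o) = (o - 64)*(o - 4/33) = (-64 + o)*(-4/33 + o))
H(C) + d(-195, -28) = (256/33 + (-123)**2 - 2116/33*(-123)) - 195 = (256/33 + 15129 + 86756/11) - 195 = 69071/3 - 195 = 68486/3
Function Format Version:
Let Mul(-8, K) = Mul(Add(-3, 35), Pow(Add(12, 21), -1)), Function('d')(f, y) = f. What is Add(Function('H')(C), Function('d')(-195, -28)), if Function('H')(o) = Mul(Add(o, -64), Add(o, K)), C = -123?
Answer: Rational(68486, 3) ≈ 22829.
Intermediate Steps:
K = Rational(-4, 33) (K = Mul(Rational(-1, 8), Mul(Add(-3, 35), Pow(Add(12, 21), -1))) = Mul(Rational(-1, 8), Mul(32, Pow(33, -1))) = Mul(Rational(-1, 8), Mul(32, Rational(1, 33))) = Mul(Rational(-1, 8), Rational(32, 33)) = Rational(-4, 33) ≈ -0.12121)
Function('H')(o) = Mul(Add(-64, o), Add(Rational(-4, 33), o)) (Function('H')(o) = Mul(Add(o, -64), Add(o, Rational(-4, 33))) = Mul(Add(-64, o), Add(Rational(-4, 33), o)))
Add(Function('H')(C), Function('d')(-195, -28)) = Add(Add(Rational(256, 33), Pow(-123, 2), Mul(Rational(-2116, 33), -123)), -195) = Add(Add(Rational(256, 33), 15129, Rational(86756, 11)), -195) = Add(Rational(69071, 3), -195) = Rational(68486, 3)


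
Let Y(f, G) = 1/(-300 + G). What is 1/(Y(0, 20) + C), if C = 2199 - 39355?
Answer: -280/10403681 ≈ -2.6914e-5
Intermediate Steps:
C = -37156
1/(Y(0, 20) + C) = 1/(1/(-300 + 20) - 37156) = 1/(1/(-280) - 37156) = 1/(-1/280 - 37156) = 1/(-10403681/280) = -280/10403681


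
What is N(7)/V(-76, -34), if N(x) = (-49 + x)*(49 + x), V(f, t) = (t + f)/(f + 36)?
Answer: -9408/11 ≈ -855.27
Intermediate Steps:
V(f, t) = (f + t)/(36 + f)
N(7)/V(-76, -34) = (-2401 + 7²)/(((-76 - 34)/(36 - 76))) = (-2401 + 49)/((-110/(-40))) = -2352/((-1/40*(-110))) = -2352/11/4 = -2352*4/11 = -9408/11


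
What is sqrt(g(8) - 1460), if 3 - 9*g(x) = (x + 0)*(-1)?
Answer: I*sqrt(13129)/3 ≈ 38.194*I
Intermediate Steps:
g(x) = 1/3 + x/9 (g(x) = 1/3 - (x + 0)*(-1)/9 = 1/3 - x*(-1)/9 = 1/3 - (-1)*x/9 = 1/3 + x/9)
sqrt(g(8) - 1460) = sqrt((1/3 + (1/9)*8) - 1460) = sqrt((1/3 + 8/9) - 1460) = sqrt(11/9 - 1460) = sqrt(-13129/9) = I*sqrt(13129)/3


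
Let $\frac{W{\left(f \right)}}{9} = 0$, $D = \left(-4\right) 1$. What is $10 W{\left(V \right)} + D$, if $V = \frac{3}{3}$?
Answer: $-4$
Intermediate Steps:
$V = 1$ ($V = 3 \cdot \frac{1}{3} = 1$)
$D = -4$
$W{\left(f \right)} = 0$ ($W{\left(f \right)} = 9 \cdot 0 = 0$)
$10 W{\left(V \right)} + D = 10 \cdot 0 - 4 = 0 - 4 = -4$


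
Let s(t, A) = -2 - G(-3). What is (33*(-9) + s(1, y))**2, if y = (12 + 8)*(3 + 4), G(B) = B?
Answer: 87616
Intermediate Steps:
y = 140 (y = 20*7 = 140)
s(t, A) = 1 (s(t, A) = -2 - 1*(-3) = -2 + 3 = 1)
(33*(-9) + s(1, y))**2 = (33*(-9) + 1)**2 = (-297 + 1)**2 = (-296)**2 = 87616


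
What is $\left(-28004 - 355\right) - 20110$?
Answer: $-48469$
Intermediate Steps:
$\left(-28004 - 355\right) - 20110 = -28359 - 20110 = -48469$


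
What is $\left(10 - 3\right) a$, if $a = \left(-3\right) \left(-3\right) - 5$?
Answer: $28$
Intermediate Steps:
$a = 4$ ($a = 9 - 5 = 4$)
$\left(10 - 3\right) a = \left(10 - 3\right) 4 = 7 \cdot 4 = 28$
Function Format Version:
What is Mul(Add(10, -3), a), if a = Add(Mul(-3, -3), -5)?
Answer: 28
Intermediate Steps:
a = 4 (a = Add(9, -5) = 4)
Mul(Add(10, -3), a) = Mul(Add(10, -3), 4) = Mul(7, 4) = 28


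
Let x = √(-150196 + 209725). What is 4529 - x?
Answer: 4529 - √59529 ≈ 4285.0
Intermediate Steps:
x = √59529 ≈ 243.99
4529 - x = 4529 - √59529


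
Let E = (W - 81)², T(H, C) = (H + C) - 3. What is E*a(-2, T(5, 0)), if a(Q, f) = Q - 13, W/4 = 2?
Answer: -79935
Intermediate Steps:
W = 8 (W = 4*2 = 8)
T(H, C) = -3 + C + H (T(H, C) = (C + H) - 3 = -3 + C + H)
a(Q, f) = -13 + Q
E = 5329 (E = (8 - 81)² = (-73)² = 5329)
E*a(-2, T(5, 0)) = 5329*(-13 - 2) = 5329*(-15) = -79935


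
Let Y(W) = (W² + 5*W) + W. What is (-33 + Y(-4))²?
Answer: 1681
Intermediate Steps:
Y(W) = W² + 6*W
(-33 + Y(-4))² = (-33 - 4*(6 - 4))² = (-33 - 4*2)² = (-33 - 8)² = (-41)² = 1681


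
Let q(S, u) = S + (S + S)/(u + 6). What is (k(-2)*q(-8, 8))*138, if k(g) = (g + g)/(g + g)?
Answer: -8832/7 ≈ -1261.7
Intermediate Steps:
k(g) = 1 (k(g) = (2*g)/((2*g)) = (2*g)*(1/(2*g)) = 1)
q(S, u) = S + 2*S/(6 + u) (q(S, u) = S + (2*S)/(6 + u) = S + 2*S/(6 + u))
(k(-2)*q(-8, 8))*138 = (1*(-8*(8 + 8)/(6 + 8)))*138 = (1*(-8*16/14))*138 = (1*(-8*1/14*16))*138 = (1*(-64/7))*138 = -64/7*138 = -8832/7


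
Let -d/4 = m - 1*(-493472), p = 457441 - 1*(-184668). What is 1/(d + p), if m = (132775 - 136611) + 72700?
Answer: -1/1607235 ≈ -6.2219e-7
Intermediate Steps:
m = 68864 (m = -3836 + 72700 = 68864)
p = 642109 (p = 457441 + 184668 = 642109)
d = -2249344 (d = -4*(68864 - 1*(-493472)) = -4*(68864 + 493472) = -4*562336 = -2249344)
1/(d + p) = 1/(-2249344 + 642109) = 1/(-1607235) = -1/1607235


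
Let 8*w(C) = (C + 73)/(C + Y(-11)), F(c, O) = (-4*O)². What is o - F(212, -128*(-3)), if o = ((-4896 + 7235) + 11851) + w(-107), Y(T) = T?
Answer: -1106890015/472 ≈ -2.3451e+6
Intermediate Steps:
F(c, O) = 16*O²
w(C) = (73 + C)/(8*(-11 + C)) (w(C) = ((C + 73)/(C - 11))/8 = ((73 + C)/(-11 + C))/8 = (73 + C)/(8*(-11 + C)))
o = 6697697/472 (o = ((-4896 + 7235) + 11851) + (73 - 107)/(8*(-11 - 107)) = (2339 + 11851) + (⅛)*(-34)/(-118) = 14190 + (⅛)*(-1/118)*(-34) = 14190 + 17/472 = 6697697/472 ≈ 14190.)
o - F(212, -128*(-3)) = 6697697/472 - 16*(-128*(-3))² = 6697697/472 - 16*384² = 6697697/472 - 16*147456 = 6697697/472 - 1*2359296 = 6697697/472 - 2359296 = -1106890015/472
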